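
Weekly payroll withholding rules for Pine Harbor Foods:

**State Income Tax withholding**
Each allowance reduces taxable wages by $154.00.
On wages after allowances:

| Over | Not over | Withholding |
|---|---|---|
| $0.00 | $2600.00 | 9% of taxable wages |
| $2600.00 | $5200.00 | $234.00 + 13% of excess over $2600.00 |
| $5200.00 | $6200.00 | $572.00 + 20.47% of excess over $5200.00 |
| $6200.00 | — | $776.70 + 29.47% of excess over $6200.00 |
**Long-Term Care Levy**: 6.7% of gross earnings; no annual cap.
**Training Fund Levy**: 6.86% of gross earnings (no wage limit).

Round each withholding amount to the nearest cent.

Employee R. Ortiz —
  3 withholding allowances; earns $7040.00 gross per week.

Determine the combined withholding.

State Income Tax: taxable = $7040.00 − 3×$154.00 = $6578.00
  $776.70 + 29.47% × ($6578.00 − $6200.00) = $776.70 + 29.47% × $378.00 = $888.10
Long-Term Care Levy: 6.7% × $7040.00 = $471.68
Training Fund Levy: 6.86% × $7040.00 = $482.94
Total: $888.10 + $471.68 + $482.94 = $1842.72

$1842.72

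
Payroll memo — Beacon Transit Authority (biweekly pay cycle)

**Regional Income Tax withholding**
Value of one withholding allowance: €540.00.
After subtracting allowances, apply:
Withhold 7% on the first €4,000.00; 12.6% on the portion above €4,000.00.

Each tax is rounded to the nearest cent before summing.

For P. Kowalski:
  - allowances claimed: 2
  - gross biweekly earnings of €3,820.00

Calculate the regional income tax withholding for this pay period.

€191.80

Regional Income Tax: taxable = €3,820.00 − 2×€540.00 = €2,740.00
  7% × €2,740.00 = €191.80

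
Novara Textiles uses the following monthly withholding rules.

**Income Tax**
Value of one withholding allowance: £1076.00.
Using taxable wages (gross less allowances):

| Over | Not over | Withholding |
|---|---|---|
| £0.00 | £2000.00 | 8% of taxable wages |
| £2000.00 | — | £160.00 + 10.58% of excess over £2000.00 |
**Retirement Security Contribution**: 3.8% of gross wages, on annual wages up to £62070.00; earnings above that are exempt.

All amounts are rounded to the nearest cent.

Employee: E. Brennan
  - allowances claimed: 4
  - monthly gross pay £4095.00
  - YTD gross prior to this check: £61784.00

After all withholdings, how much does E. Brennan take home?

Income Tax: taxable = £4095.00 − 4×£1076.00 = £-209.00
  Taxable ≤ 0 → £0.00
Retirement Security Contribution: cap £62070.00 − YTD £61784.00 = £286.00 subject; 3.8% × £286.00 = £10.87
Total withheld: £0.00 + £10.87 = £10.87
Net pay: £4095.00 − £10.87 = £4084.13

£4084.13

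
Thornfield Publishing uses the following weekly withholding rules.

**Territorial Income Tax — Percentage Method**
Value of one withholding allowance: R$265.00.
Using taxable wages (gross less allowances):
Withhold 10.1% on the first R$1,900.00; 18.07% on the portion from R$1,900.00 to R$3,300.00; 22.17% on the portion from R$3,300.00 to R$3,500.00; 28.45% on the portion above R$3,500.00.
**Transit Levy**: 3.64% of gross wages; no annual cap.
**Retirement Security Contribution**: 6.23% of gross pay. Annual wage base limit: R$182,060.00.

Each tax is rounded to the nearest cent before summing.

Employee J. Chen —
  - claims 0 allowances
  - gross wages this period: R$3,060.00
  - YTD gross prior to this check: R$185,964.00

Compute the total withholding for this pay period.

R$512.89

Territorial Income Tax: taxable = R$3,060.00
  R$191.90 + 18.07% × (R$3,060.00 − R$1,900.00) = R$191.90 + 18.07% × R$1,160.00 = R$401.51
Transit Levy: 3.64% × R$3,060.00 = R$111.38
Retirement Security Contribution: YTD R$185,964.00 ≥ cap R$182,060.00 → R$0.00
Total: R$401.51 + R$111.38 + R$0.00 = R$512.89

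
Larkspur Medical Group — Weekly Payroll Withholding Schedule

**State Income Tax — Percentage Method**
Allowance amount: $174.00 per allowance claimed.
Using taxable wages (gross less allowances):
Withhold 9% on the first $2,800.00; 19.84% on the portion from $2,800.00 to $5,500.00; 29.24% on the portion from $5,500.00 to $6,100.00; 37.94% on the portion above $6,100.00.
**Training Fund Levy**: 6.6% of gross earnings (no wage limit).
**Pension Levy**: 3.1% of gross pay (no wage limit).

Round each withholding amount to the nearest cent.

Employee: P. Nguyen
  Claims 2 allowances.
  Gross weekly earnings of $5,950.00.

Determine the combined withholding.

$1,394.65

State Income Tax: taxable = $5,950.00 − 2×$174.00 = $5,602.00
  $787.68 + 29.24% × ($5,602.00 − $5,500.00) = $787.68 + 29.24% × $102.00 = $817.50
Training Fund Levy: 6.6% × $5,950.00 = $392.70
Pension Levy: 3.1% × $5,950.00 = $184.45
Total: $817.50 + $392.70 + $184.45 = $1,394.65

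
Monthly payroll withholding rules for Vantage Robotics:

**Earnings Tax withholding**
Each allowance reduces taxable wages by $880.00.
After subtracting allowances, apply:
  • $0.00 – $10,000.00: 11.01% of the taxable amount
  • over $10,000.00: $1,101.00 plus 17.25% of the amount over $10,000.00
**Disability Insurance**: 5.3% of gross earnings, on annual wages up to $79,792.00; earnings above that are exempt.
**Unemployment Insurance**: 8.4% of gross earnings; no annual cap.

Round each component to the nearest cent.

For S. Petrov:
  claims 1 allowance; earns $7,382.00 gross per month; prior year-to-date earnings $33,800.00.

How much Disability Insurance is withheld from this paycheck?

Disability Insurance: 5.3% × $7,382.00 = $391.25

$391.25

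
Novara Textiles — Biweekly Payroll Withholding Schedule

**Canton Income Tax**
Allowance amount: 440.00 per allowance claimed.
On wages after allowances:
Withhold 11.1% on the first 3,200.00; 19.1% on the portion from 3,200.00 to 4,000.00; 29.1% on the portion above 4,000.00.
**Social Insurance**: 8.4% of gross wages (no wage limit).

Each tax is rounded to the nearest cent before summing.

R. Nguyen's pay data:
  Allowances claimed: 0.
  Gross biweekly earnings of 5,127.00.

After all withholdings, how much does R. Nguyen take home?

Canton Income Tax: taxable = 5,127.00
  508.00 + 29.1% × (5,127.00 − 4,000.00) = 508.00 + 29.1% × 1,127.00 = 835.96
Social Insurance: 8.4% × 5,127.00 = 430.67
Total withheld: 835.96 + 430.67 = 1,266.63
Net pay: 5,127.00 − 1,266.63 = 3,860.37

3,860.37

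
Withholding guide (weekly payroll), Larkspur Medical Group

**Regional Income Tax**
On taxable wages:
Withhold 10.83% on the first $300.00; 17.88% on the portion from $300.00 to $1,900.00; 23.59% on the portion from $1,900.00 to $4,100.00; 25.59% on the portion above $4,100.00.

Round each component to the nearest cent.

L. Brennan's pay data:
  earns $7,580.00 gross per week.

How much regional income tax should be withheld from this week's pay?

Regional Income Tax: taxable = $7,580.00
  $837.55 + 25.59% × ($7,580.00 − $4,100.00) = $837.55 + 25.59% × $3,480.00 = $1,728.08

$1,728.08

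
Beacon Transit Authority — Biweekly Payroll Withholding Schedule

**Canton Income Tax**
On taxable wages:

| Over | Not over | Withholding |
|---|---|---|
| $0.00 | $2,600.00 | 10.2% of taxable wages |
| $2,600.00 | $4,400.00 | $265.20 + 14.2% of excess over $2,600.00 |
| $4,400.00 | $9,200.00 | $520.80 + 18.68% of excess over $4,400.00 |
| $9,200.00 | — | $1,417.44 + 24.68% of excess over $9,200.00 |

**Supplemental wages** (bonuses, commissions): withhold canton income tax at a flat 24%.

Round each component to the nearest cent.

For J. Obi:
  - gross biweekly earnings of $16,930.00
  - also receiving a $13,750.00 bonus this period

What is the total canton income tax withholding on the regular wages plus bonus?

Canton Income Tax: taxable = $16,930.00
  $1,417.44 + 24.68% × ($16,930.00 − $9,200.00) = $1,417.44 + 24.68% × $7,730.00 = $3,325.20
Supplemental (24% flat on bonus): 24% × $13,750.00 = $3,300.00
Total canton income tax: $3,325.20 + $3,300.00 = $6,625.20

$6,625.20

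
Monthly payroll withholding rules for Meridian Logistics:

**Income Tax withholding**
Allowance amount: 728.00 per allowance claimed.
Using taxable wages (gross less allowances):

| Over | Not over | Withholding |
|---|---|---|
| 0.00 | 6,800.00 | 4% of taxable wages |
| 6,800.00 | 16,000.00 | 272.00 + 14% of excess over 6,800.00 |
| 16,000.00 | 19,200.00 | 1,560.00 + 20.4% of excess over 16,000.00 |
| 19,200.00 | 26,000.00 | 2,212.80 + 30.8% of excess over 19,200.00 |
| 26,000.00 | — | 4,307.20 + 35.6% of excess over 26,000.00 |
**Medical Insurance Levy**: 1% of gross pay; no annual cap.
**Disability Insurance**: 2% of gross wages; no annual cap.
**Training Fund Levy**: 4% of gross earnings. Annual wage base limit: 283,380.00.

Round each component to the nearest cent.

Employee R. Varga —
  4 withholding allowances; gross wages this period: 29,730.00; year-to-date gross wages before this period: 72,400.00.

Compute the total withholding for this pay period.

Income Tax: taxable = 29,730.00 − 4×728.00 = 26,818.00
  4,307.20 + 35.6% × (26,818.00 − 26,000.00) = 4,307.20 + 35.6% × 818.00 = 4,598.41
Medical Insurance Levy: 1% × 29,730.00 = 297.30
Disability Insurance: 2% × 29,730.00 = 594.60
Training Fund Levy: 4% × 29,730.00 = 1,189.20
Total: 4,598.41 + 297.30 + 594.60 + 1,189.20 = 6,679.51

6,679.51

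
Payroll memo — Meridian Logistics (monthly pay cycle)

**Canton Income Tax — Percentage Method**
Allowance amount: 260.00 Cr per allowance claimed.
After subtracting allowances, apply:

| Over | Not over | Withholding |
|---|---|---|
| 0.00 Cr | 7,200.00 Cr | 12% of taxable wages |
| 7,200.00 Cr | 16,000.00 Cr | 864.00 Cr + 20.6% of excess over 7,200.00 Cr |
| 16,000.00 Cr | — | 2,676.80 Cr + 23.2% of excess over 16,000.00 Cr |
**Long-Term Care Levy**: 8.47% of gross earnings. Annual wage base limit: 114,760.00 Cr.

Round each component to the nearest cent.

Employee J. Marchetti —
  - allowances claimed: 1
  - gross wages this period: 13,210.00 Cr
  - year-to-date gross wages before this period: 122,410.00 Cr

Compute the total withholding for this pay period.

Canton Income Tax: taxable = 13,210.00 Cr − 1×260.00 Cr = 12,950.00 Cr
  864.00 Cr + 20.6% × (12,950.00 Cr − 7,200.00 Cr) = 864.00 Cr + 20.6% × 5,750.00 Cr = 2,048.50 Cr
Long-Term Care Levy: YTD 122,410.00 Cr ≥ cap 114,760.00 Cr → 0.00 Cr
Total: 2,048.50 Cr + 0.00 Cr = 2,048.50 Cr

2,048.50 Cr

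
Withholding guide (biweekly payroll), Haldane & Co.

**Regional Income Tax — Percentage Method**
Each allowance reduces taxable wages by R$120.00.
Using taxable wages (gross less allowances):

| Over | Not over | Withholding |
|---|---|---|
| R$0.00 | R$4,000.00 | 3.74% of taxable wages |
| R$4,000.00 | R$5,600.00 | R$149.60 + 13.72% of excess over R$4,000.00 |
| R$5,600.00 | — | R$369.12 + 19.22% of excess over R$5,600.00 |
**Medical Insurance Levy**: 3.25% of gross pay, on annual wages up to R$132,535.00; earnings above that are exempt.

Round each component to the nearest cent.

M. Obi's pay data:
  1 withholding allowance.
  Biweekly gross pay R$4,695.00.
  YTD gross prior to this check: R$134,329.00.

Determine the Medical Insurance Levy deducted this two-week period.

R$0.00

Medical Insurance Levy: YTD R$134,329.00 ≥ cap R$132,535.00 → R$0.00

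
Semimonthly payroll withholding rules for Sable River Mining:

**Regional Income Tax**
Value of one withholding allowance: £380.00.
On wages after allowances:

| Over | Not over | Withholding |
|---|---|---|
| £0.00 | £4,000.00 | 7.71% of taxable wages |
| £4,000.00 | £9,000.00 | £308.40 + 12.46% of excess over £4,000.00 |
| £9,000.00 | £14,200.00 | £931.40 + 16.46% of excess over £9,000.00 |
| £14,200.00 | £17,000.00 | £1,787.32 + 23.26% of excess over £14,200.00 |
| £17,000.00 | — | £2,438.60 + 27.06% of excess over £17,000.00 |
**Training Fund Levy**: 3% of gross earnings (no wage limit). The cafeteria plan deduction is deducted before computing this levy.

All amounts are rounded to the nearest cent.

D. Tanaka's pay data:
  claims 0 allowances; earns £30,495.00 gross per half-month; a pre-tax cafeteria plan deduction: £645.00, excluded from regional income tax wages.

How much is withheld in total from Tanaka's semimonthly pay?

£6,811.31

Regional Income Tax: taxable = £30,495.00 − £645.00 = £29,850.00
  £2,438.60 + 27.06% × (£29,850.00 − £17,000.00) = £2,438.60 + 27.06% × £12,850.00 = £5,915.81
Training Fund Levy: 3% × £29,850.00 = £895.50
Total: £5,915.81 + £895.50 = £6,811.31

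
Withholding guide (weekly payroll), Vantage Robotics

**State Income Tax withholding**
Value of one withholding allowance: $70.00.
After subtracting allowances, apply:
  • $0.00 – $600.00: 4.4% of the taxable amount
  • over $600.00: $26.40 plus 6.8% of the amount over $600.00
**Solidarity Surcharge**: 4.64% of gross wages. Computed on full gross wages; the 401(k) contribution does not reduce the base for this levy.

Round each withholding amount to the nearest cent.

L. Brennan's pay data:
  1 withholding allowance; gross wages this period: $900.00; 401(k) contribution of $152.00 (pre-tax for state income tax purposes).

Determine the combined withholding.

State Income Tax: taxable = $900.00 − $152.00 − 1×$70.00 = $678.00
  $26.40 + 6.8% × ($678.00 − $600.00) = $26.40 + 6.8% × $78.00 = $31.70
Solidarity Surcharge: 4.64% × $900.00 = $41.76
Total: $31.70 + $41.76 = $73.46

$73.46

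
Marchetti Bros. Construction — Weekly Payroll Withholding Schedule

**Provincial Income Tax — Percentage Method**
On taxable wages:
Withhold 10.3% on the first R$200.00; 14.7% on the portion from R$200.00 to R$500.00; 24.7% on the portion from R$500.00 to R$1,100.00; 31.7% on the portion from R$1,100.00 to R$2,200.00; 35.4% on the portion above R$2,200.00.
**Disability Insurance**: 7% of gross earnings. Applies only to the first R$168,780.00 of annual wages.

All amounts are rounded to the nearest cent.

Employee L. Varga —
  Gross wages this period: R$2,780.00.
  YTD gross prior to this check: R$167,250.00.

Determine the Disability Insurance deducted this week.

R$107.10

Disability Insurance: cap R$168,780.00 − YTD R$167,250.00 = R$1,530.00 subject; 7% × R$1,530.00 = R$107.10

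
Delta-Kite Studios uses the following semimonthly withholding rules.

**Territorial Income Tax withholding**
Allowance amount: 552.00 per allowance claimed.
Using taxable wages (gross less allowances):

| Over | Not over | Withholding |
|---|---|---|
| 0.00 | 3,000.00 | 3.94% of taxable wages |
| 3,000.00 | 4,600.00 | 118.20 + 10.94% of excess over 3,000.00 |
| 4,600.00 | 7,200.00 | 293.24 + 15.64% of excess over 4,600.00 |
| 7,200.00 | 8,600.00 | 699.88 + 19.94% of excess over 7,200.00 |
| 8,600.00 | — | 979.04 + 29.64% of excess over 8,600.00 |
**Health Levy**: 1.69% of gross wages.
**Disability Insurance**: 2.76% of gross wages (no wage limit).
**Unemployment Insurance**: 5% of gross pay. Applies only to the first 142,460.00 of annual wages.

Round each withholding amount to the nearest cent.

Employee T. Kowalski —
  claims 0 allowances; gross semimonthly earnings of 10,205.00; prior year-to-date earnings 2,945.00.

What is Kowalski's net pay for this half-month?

Territorial Income Tax: taxable = 10,205.00
  979.04 + 29.64% × (10,205.00 − 8,600.00) = 979.04 + 29.64% × 1,605.00 = 1,454.76
Health Levy: 1.69% × 10,205.00 = 172.46
Disability Insurance: 2.76% × 10,205.00 = 281.66
Unemployment Insurance: 5% × 10,205.00 = 510.25
Total withheld: 1,454.76 + 172.46 + 281.66 + 510.25 = 2,419.13
Net pay: 10,205.00 − 2,419.13 = 7,785.87

7,785.87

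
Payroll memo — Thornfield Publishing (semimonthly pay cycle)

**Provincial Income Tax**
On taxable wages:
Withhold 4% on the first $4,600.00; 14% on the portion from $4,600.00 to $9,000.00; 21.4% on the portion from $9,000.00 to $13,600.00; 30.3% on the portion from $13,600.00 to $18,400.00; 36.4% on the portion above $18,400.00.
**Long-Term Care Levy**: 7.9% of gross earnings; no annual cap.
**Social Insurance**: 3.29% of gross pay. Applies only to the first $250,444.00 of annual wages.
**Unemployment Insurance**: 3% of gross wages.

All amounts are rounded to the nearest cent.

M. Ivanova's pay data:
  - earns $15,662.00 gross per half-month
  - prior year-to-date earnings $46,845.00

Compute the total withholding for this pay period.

$4,631.63

Provincial Income Tax: taxable = $15,662.00
  $1,784.40 + 30.3% × ($15,662.00 − $13,600.00) = $1,784.40 + 30.3% × $2,062.00 = $2,409.19
Long-Term Care Levy: 7.9% × $15,662.00 = $1,237.30
Social Insurance: 3.29% × $15,662.00 = $515.28
Unemployment Insurance: 3% × $15,662.00 = $469.86
Total: $2,409.19 + $1,237.30 + $515.28 + $469.86 = $4,631.63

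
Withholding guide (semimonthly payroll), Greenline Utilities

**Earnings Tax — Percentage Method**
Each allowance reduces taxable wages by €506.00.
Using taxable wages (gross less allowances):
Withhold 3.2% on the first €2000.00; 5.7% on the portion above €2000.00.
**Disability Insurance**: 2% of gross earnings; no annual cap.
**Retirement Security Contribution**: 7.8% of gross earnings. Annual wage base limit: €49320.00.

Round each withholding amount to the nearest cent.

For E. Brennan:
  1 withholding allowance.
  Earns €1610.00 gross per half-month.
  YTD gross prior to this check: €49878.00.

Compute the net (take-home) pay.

Earnings Tax: taxable = €1610.00 − 1×€506.00 = €1104.00
  3.2% × €1104.00 = €35.33
Disability Insurance: 2% × €1610.00 = €32.20
Retirement Security Contribution: YTD €49878.00 ≥ cap €49320.00 → €0.00
Total withheld: €35.33 + €32.20 + €0.00 = €67.53
Net pay: €1610.00 − €67.53 = €1542.47

€1542.47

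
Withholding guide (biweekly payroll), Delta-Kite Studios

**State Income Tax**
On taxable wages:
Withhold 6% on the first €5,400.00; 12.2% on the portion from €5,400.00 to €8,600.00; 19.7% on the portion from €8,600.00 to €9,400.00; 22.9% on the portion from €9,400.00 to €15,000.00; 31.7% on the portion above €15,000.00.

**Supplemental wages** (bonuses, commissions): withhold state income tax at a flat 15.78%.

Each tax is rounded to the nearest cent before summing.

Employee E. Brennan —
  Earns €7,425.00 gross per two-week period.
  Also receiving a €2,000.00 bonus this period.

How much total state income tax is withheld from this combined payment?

€886.65

State Income Tax: taxable = €7,425.00
  €324.00 + 12.2% × (€7,425.00 − €5,400.00) = €324.00 + 12.2% × €2,025.00 = €571.05
Supplemental (15.78% flat on bonus): 15.78% × €2,000.00 = €315.60
Total state income tax: €571.05 + €315.60 = €886.65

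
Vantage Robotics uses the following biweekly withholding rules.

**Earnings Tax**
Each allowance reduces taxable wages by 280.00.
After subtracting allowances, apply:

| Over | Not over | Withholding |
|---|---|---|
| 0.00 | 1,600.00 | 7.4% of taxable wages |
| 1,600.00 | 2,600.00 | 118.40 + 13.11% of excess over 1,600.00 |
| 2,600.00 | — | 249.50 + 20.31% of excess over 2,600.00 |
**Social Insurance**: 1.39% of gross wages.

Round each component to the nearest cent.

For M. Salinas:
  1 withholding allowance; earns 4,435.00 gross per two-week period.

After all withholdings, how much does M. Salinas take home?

Earnings Tax: taxable = 4,435.00 − 1×280.00 = 4,155.00
  249.50 + 20.31% × (4,155.00 − 2,600.00) = 249.50 + 20.31% × 1,555.00 = 565.32
Social Insurance: 1.39% × 4,435.00 = 61.65
Total withheld: 565.32 + 61.65 = 626.97
Net pay: 4,435.00 − 626.97 = 3,808.03

3,808.03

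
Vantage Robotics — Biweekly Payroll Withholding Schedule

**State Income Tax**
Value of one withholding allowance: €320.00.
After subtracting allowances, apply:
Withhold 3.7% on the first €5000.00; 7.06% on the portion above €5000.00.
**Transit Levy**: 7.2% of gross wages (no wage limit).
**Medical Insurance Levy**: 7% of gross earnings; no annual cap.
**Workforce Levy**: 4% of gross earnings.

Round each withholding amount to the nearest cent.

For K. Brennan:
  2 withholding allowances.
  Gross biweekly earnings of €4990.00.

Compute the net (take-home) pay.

State Income Tax: taxable = €4990.00 − 2×€320.00 = €4350.00
  3.7% × €4350.00 = €160.95
Transit Levy: 7.2% × €4990.00 = €359.28
Medical Insurance Levy: 7% × €4990.00 = €349.30
Workforce Levy: 4% × €4990.00 = €199.60
Total withheld: €160.95 + €359.28 + €349.30 + €199.60 = €1069.13
Net pay: €4990.00 − €1069.13 = €3920.87

€3920.87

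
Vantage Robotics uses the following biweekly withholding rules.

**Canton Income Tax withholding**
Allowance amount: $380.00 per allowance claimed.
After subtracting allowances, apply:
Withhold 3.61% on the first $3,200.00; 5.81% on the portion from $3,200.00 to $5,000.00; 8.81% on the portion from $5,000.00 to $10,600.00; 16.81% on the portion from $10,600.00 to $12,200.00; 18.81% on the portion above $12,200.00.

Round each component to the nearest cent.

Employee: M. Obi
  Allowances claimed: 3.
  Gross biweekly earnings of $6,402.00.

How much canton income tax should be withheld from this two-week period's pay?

$243.18

Canton Income Tax: taxable = $6,402.00 − 3×$380.00 = $5,262.00
  $220.10 + 8.81% × ($5,262.00 − $5,000.00) = $220.10 + 8.81% × $262.00 = $243.18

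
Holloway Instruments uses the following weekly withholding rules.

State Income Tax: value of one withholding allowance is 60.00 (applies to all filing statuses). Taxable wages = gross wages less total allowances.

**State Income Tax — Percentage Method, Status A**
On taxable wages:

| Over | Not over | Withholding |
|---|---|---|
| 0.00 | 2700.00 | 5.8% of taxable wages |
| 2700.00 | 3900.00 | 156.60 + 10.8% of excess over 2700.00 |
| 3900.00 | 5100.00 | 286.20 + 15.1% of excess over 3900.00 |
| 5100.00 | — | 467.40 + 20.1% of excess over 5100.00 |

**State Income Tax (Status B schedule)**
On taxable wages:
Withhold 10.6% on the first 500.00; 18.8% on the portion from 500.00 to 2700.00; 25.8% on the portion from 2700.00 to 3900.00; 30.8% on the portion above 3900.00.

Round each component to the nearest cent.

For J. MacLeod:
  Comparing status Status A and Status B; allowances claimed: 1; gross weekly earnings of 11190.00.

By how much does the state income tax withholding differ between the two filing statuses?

1323.61

State Income Tax (Status A): taxable = 11190.00 − 1×60.00 = 11130.00
  467.40 + 20.1% × (11130.00 − 5100.00) = 467.40 + 20.1% × 6030.00 = 1679.43
State Income Tax (Status B): taxable = 11190.00 − 1×60.00 = 11130.00
  776.20 + 30.8% × (11130.00 − 3900.00) = 776.20 + 30.8% × 7230.00 = 3003.04
Difference: |1679.43 − 3003.04| = 1323.61 (higher under Status B)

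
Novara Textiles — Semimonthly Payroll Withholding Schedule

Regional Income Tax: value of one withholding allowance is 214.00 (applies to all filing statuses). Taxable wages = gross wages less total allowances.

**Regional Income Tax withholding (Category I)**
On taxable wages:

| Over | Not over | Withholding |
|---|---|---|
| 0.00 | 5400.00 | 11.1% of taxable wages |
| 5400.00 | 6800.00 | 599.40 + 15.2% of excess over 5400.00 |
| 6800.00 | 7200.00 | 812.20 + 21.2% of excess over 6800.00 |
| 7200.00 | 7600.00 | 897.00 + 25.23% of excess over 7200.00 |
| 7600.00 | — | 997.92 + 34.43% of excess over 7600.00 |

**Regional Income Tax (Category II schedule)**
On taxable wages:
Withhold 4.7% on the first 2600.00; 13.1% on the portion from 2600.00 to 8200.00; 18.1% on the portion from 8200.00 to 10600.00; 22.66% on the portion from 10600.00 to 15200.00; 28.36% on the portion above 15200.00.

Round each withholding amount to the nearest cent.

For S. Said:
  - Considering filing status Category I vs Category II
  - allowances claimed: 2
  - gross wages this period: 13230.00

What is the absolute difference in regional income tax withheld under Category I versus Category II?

999.80

Regional Income Tax (Category I): taxable = 13230.00 − 2×214.00 = 12802.00
  997.92 + 34.43% × (12802.00 − 7600.00) = 997.92 + 34.43% × 5202.00 = 2788.97
Regional Income Tax (Category II): taxable = 13230.00 − 2×214.00 = 12802.00
  1290.20 + 22.66% × (12802.00 − 10600.00) = 1290.20 + 22.66% × 2202.00 = 1789.17
Difference: |2788.97 − 1789.17| = 999.80 (higher under Category I)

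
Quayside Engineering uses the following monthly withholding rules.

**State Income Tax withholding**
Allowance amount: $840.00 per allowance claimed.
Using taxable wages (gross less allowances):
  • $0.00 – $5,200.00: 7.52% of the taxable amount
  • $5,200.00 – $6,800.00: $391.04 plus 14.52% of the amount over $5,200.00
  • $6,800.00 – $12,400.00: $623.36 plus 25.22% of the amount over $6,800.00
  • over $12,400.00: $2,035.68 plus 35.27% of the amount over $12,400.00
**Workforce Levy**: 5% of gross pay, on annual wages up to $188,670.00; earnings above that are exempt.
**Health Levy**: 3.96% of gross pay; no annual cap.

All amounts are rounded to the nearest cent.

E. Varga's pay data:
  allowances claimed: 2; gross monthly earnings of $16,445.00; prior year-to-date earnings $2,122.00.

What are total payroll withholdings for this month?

State Income Tax: taxable = $16,445.00 − 2×$840.00 = $14,765.00
  $2,035.68 + 35.27% × ($14,765.00 − $12,400.00) = $2,035.68 + 35.27% × $2,365.00 = $2,869.82
Workforce Levy: 5% × $16,445.00 = $822.25
Health Levy: 3.96% × $16,445.00 = $651.22
Total: $2,869.82 + $822.25 + $651.22 = $4,343.29

$4,343.29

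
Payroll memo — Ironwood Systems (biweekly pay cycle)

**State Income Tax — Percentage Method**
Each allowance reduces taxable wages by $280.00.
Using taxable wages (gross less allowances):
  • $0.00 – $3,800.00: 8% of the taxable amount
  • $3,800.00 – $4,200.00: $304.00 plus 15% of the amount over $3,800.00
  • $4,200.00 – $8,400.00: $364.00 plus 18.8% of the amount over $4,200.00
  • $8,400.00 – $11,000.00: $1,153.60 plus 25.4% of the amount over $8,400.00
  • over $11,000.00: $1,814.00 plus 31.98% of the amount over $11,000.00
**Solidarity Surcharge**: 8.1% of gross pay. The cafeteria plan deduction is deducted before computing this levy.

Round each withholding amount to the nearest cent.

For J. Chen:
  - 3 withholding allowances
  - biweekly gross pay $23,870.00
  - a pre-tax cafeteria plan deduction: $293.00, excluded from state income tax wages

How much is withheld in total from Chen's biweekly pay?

State Income Tax: taxable = $23,870.00 − $293.00 − 3×$280.00 = $22,737.00
  $1,814.00 + 31.98% × ($22,737.00 − $11,000.00) = $1,814.00 + 31.98% × $11,737.00 = $5,567.49
Solidarity Surcharge: 8.1% × $23,577.00 = $1,909.74
Total: $5,567.49 + $1,909.74 = $7,477.23

$7,477.23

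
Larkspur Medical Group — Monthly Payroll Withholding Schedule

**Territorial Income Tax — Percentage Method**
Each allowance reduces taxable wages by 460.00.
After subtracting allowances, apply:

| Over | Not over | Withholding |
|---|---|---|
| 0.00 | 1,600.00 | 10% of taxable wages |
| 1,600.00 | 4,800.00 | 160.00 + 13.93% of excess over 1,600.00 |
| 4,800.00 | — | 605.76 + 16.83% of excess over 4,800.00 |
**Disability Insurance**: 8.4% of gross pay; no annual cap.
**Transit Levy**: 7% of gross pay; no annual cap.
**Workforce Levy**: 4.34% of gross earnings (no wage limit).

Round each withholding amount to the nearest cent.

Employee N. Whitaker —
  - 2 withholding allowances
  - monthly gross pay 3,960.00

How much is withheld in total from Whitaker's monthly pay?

1,142.29

Territorial Income Tax: taxable = 3,960.00 − 2×460.00 = 3,040.00
  160.00 + 13.93% × (3,040.00 − 1,600.00) = 160.00 + 13.93% × 1,440.00 = 360.59
Disability Insurance: 8.4% × 3,960.00 = 332.64
Transit Levy: 7% × 3,960.00 = 277.20
Workforce Levy: 4.34% × 3,960.00 = 171.86
Total: 360.59 + 332.64 + 277.20 + 171.86 = 1,142.29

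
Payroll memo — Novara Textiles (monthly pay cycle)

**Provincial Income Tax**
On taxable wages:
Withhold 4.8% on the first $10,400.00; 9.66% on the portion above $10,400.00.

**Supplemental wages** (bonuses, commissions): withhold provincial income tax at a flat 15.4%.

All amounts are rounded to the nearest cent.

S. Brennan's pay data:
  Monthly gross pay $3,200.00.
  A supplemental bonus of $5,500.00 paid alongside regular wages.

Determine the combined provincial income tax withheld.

$1,000.60

Provincial Income Tax: taxable = $3,200.00
  4.8% × $3,200.00 = $153.60
Supplemental (15.4% flat on bonus): 15.4% × $5,500.00 = $847.00
Total provincial income tax: $153.60 + $847.00 = $1,000.60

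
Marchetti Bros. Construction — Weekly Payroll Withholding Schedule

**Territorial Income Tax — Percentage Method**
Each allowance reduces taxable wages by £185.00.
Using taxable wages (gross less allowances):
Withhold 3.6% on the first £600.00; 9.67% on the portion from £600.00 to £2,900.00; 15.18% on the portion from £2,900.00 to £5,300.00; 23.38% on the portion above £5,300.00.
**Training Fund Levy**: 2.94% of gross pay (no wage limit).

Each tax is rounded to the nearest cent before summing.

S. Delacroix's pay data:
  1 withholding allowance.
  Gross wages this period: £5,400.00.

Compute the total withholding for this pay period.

Territorial Income Tax: taxable = £5,400.00 − 1×£185.00 = £5,215.00
  £244.01 + 15.18% × (£5,215.00 − £2,900.00) = £244.01 + 15.18% × £2,315.00 = £595.43
Training Fund Levy: 2.94% × £5,400.00 = £158.76
Total: £595.43 + £158.76 = £754.19

£754.19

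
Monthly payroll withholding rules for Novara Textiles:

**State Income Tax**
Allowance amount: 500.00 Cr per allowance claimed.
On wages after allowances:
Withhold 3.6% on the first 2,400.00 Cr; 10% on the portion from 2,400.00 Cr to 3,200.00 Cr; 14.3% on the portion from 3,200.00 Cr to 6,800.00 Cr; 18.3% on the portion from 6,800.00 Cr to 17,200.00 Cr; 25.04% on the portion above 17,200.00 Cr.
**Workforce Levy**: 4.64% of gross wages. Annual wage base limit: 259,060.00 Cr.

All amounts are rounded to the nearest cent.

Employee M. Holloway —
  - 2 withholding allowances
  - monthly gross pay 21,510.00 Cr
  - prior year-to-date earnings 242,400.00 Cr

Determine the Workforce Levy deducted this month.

Workforce Levy: cap 259,060.00 Cr − YTD 242,400.00 Cr = 16,660.00 Cr subject; 4.64% × 16,660.00 Cr = 773.02 Cr

773.02 Cr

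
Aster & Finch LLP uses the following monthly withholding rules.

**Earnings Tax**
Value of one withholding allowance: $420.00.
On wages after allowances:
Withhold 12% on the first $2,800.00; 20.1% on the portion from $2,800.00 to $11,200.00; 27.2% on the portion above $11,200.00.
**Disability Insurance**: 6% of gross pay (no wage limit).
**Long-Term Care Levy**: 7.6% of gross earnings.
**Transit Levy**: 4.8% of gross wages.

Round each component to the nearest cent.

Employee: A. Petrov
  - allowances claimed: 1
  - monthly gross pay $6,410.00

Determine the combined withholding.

Earnings Tax: taxable = $6,410.00 − 1×$420.00 = $5,990.00
  $336.00 + 20.1% × ($5,990.00 − $2,800.00) = $336.00 + 20.1% × $3,190.00 = $977.19
Disability Insurance: 6% × $6,410.00 = $384.60
Long-Term Care Levy: 7.6% × $6,410.00 = $487.16
Transit Levy: 4.8% × $6,410.00 = $307.68
Total: $977.19 + $384.60 + $487.16 + $307.68 = $2,156.63

$2,156.63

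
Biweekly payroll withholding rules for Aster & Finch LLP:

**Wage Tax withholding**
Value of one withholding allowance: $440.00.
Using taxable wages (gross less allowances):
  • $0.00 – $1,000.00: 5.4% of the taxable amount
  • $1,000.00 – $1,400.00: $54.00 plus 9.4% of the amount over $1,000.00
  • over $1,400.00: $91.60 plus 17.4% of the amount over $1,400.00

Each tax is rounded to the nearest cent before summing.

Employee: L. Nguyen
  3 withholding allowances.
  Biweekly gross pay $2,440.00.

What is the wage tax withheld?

Wage Tax: taxable = $2,440.00 − 3×$440.00 = $1,120.00
  $54.00 + 9.4% × ($1,120.00 − $1,000.00) = $54.00 + 9.4% × $120.00 = $65.28

$65.28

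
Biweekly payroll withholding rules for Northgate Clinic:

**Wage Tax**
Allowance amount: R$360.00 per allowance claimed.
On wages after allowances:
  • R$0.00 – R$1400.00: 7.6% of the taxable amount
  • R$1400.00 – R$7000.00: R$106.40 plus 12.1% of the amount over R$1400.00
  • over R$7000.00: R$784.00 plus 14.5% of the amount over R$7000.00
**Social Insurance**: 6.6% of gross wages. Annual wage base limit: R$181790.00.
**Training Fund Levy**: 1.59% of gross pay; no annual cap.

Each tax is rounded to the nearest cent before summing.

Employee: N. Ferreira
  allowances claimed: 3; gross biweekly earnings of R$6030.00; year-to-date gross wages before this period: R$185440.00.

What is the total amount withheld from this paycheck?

R$631.83

Wage Tax: taxable = R$6030.00 − 3×R$360.00 = R$4950.00
  R$106.40 + 12.1% × (R$4950.00 − R$1400.00) = R$106.40 + 12.1% × R$3550.00 = R$535.95
Social Insurance: YTD R$185440.00 ≥ cap R$181790.00 → R$0.00
Training Fund Levy: 1.59% × R$6030.00 = R$95.88
Total: R$535.95 + R$0.00 + R$95.88 = R$631.83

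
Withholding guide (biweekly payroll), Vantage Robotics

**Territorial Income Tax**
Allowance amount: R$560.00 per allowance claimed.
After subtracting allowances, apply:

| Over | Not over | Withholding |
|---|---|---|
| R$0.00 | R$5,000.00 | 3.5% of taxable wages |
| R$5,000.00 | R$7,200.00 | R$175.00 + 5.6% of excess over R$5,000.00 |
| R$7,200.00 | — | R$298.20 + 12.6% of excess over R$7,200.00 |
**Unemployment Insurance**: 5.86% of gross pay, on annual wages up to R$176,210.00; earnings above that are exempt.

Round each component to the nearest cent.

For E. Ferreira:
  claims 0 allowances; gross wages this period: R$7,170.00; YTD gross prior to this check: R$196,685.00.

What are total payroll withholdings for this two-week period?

Territorial Income Tax: taxable = R$7,170.00
  R$175.00 + 5.6% × (R$7,170.00 − R$5,000.00) = R$175.00 + 5.6% × R$2,170.00 = R$296.52
Unemployment Insurance: YTD R$196,685.00 ≥ cap R$176,210.00 → R$0.00
Total: R$296.52 + R$0.00 = R$296.52

R$296.52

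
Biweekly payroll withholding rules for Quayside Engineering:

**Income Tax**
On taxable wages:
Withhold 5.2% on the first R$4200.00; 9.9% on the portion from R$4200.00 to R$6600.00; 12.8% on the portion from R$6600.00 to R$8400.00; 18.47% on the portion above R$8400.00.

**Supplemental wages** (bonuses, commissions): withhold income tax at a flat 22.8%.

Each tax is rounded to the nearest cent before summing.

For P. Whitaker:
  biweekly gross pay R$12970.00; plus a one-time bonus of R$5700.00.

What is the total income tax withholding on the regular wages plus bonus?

R$2830.08

Income Tax: taxable = R$12970.00
  R$686.40 + 18.47% × (R$12970.00 − R$8400.00) = R$686.40 + 18.47% × R$4570.00 = R$1530.48
Supplemental (22.8% flat on bonus): 22.8% × R$5700.00 = R$1299.60
Total income tax: R$1530.48 + R$1299.60 = R$2830.08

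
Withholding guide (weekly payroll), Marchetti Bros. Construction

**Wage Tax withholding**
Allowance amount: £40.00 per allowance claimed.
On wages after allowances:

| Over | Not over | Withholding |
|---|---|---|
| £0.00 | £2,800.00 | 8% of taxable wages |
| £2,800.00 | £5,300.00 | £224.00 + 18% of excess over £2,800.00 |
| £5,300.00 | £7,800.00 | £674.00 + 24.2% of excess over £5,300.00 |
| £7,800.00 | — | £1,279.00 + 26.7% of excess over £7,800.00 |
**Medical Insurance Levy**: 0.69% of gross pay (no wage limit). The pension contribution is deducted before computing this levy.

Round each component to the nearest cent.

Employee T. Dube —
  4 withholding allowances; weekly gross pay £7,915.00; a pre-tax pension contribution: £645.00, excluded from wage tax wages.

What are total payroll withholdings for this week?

£1,162.18

Wage Tax: taxable = £7,915.00 − £645.00 − 4×£40.00 = £7,110.00
  £674.00 + 24.2% × (£7,110.00 − £5,300.00) = £674.00 + 24.2% × £1,810.00 = £1,112.02
Medical Insurance Levy: 0.69% × £7,270.00 = £50.16
Total: £1,112.02 + £50.16 = £1,162.18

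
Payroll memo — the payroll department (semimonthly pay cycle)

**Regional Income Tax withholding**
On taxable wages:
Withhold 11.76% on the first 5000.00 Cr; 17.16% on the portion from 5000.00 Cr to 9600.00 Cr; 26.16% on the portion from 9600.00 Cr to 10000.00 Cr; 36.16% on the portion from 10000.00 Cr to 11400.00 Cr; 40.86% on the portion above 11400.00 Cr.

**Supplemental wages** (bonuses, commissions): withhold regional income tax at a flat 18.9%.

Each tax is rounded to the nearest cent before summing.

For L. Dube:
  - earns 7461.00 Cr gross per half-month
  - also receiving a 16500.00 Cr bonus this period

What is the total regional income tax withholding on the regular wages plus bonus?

4128.81 Cr

Regional Income Tax: taxable = 7461.00 Cr
  588.00 Cr + 17.16% × (7461.00 Cr − 5000.00 Cr) = 588.00 Cr + 17.16% × 2461.00 Cr = 1010.31 Cr
Supplemental (18.9% flat on bonus): 18.9% × 16500.00 Cr = 3118.50 Cr
Total regional income tax: 1010.31 Cr + 3118.50 Cr = 4128.81 Cr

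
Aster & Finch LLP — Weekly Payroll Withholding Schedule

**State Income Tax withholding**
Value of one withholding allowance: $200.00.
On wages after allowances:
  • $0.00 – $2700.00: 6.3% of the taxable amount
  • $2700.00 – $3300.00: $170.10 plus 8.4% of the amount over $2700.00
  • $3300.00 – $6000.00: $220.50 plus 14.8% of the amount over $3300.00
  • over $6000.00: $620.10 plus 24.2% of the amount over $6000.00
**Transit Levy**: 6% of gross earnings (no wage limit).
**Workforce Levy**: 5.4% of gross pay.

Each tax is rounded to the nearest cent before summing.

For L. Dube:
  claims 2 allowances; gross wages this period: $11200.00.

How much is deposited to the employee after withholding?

State Income Tax: taxable = $11200.00 − 2×$200.00 = $10800.00
  $620.10 + 24.2% × ($10800.00 − $6000.00) = $620.10 + 24.2% × $4800.00 = $1781.70
Transit Levy: 6% × $11200.00 = $672.00
Workforce Levy: 5.4% × $11200.00 = $604.80
Total withheld: $1781.70 + $672.00 + $604.80 = $3058.50
Net pay: $11200.00 − $3058.50 = $8141.50

$8141.50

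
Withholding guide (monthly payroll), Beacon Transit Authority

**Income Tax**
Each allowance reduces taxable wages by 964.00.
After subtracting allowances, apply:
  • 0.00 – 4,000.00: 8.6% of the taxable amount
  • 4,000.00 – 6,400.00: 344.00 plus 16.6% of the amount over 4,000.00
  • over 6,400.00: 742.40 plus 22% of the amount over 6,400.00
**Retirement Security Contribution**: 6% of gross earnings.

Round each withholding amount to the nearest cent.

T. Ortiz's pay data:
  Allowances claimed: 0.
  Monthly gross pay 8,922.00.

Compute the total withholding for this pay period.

Income Tax: taxable = 8,922.00
  742.40 + 22% × (8,922.00 − 6,400.00) = 742.40 + 22% × 2,522.00 = 1,297.24
Retirement Security Contribution: 6% × 8,922.00 = 535.32
Total: 1,297.24 + 535.32 = 1,832.56

1,832.56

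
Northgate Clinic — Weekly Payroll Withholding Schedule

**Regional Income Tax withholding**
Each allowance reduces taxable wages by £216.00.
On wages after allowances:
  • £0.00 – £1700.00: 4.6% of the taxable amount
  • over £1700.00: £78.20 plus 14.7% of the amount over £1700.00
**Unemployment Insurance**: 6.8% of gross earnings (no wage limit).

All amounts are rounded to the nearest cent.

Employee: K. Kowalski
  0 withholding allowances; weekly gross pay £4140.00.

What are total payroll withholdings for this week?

Regional Income Tax: taxable = £4140.00
  £78.20 + 14.7% × (£4140.00 − £1700.00) = £78.20 + 14.7% × £2440.00 = £436.88
Unemployment Insurance: 6.8% × £4140.00 = £281.52
Total: £436.88 + £281.52 = £718.40

£718.40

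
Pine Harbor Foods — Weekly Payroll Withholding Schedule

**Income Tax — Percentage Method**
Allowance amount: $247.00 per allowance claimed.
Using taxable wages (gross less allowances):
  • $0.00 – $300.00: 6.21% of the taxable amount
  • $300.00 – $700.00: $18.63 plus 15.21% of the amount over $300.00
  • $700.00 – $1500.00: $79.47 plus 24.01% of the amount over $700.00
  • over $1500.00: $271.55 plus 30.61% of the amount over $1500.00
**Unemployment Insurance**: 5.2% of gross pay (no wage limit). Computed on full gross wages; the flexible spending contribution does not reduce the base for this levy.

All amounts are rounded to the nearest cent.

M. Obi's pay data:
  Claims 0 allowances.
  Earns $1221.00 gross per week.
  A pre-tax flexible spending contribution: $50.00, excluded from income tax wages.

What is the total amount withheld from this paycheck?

$256.05

Income Tax: taxable = $1221.00 − $50.00 = $1171.00
  $79.47 + 24.01% × ($1171.00 − $700.00) = $79.47 + 24.01% × $471.00 = $192.56
Unemployment Insurance: 5.2% × $1221.00 = $63.49
Total: $192.56 + $63.49 = $256.05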